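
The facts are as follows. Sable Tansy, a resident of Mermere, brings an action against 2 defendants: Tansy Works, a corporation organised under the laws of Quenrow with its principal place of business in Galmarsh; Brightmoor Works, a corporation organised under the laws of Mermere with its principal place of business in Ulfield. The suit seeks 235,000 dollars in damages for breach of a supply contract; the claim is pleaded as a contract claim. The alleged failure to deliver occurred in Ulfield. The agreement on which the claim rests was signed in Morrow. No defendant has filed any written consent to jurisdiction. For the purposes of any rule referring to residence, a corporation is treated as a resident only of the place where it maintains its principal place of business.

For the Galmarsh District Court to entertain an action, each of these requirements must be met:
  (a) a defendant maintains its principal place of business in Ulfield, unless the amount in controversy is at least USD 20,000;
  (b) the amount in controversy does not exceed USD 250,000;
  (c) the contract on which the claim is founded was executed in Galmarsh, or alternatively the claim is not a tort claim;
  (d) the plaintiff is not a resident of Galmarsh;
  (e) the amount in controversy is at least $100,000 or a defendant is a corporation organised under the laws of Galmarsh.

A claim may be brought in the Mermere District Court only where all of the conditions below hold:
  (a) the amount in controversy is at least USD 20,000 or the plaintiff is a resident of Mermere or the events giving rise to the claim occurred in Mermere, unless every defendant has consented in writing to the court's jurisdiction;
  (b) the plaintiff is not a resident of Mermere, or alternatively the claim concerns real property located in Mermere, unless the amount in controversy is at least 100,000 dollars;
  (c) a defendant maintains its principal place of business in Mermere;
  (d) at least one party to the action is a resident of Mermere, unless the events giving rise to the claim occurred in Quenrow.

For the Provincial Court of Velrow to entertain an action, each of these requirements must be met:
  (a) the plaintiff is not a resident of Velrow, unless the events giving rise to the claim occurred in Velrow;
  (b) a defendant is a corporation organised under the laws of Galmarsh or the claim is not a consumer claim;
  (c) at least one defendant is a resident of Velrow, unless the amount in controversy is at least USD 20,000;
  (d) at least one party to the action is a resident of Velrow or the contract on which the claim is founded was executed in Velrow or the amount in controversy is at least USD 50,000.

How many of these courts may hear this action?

The Galmarsh District Court:
  (a) Brightmoor Works has its principal place of business in Ulfield. Condition met.
  (b) The amount in controversy is $235,000, within the USD 250,000 ceiling. Satisfied.
  (c) The claim is a contract claim, not a tort claim — that alternative is enough. Satisfied.
  (d) The plaintiff resides in Mermere, which is not Galmarsh. Condition met.
  (e) The amount in controversy is $235,000, which meets the $100,000 floor — that alternative is enough. Satisfied.
  → Every requirement is satisfied — jurisdiction.
The Mermere District Court:
  (a) The amount in controversy is $235,000, which meets the 20,000 dollars floor — that alternative is enough. Condition met.
  (b) The plaintiff resides in Mermere; the claim does not concern real property — none of the alternatives is met. The proviso rescues it, though: the amount in controversy is 235,000 dollars, which meets the 100,000 dollars floor. Condition met.
  (c) The corporate defendant(s) have their principal place of business in Galmarsh, Ulfield, not Mermere. Not met.
  (d) Sable Tansy resides in Mermere. Met.
  → No jurisdiction.
The Provincial Court of Velrow:
  (a) The plaintiff resides in Mermere, which is not Velrow. Satisfied.
  (b) The claim is a contract claim, not a consumer claim, so this disjunct is met. Condition met.
  (c) No defendant resides in Velrow (they reside in Galmarsh, Ulfield). But the amount in controversy is 235,000 dollars, which meets the USD 20,000 floor, and the 'unless' clause therefore excuses the requirement. Condition met.
  (d) The amount in controversy is 235,000 dollars, which meets the $50,000 floor, which satisfies one of the alternatives. Met.
  → Jurisdiction lies.
Courts with jurisdiction: the Galmarsh District Court, the Provincial Court of Velrow — 2 in total.

2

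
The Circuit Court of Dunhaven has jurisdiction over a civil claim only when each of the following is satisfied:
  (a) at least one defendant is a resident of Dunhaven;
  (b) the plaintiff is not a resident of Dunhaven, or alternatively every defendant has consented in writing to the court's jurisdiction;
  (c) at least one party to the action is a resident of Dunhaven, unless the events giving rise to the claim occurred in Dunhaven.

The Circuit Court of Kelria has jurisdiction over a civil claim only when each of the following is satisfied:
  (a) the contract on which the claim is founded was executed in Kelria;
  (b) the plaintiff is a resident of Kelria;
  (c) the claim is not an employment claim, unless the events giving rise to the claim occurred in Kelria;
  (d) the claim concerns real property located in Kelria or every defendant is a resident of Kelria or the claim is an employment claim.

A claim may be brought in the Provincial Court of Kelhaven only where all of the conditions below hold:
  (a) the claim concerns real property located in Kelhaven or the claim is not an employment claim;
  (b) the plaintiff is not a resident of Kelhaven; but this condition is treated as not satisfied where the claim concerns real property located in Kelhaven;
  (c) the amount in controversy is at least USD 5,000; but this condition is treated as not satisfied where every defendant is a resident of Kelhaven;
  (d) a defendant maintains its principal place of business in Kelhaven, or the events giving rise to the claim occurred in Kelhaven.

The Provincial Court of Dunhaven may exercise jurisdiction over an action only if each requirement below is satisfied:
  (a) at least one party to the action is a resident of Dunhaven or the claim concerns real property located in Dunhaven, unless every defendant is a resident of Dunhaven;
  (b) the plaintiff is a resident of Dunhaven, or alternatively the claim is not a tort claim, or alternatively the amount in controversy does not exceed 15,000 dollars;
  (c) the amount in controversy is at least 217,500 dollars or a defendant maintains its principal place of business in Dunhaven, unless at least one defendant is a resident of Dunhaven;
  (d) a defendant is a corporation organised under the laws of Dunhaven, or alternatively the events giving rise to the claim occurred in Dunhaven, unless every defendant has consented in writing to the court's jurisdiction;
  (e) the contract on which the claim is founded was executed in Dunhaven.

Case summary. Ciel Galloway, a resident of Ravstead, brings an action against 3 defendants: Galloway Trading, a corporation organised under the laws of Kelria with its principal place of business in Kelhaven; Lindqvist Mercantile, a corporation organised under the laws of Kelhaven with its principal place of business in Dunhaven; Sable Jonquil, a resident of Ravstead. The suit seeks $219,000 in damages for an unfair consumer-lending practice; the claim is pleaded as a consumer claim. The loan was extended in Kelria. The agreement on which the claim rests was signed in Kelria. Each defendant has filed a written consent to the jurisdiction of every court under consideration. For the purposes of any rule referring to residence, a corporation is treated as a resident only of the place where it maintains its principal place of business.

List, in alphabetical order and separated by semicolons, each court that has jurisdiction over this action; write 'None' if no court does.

The Circuit Court of Dunhaven:
  (a) Lindqvist Mercantile resides in Dunhaven. Satisfied.
  (b) The plaintiff resides in Ravstead, which is not Dunhaven — that alternative is enough. Satisfied.
  (c) Lindqvist Mercantile resides in Dunhaven. Met.
  → Jurisdiction lies.
The Circuit Court of Kelria:
  (a) The contract was executed in Kelria. Condition met.
  (b) The plaintiff resides in Ravstead, not Kelria. Fails.
  (c) The claim is a consumer claim, not an employment claim. Condition met.
  (d) The claim does not concern real property; the defendants reside as follows — Galloway Trading in Kelhaven, Lindqvist Mercantile in Dunhaven, Sable Jonquil in Ravstead — not all in Kelria; the claim is a consumer claim, not an employment claim — no alternative holds. Condition not met.
  → The court lacks jurisdiction.
The Provincial Court of Kelhaven:
  (a) The claim is a consumer claim, not an employment claim — that alternative is enough. Satisfied.
  (b) The plaintiff resides in Ravstead, which is not Kelhaven. The exception is not triggered, since the claim does not concern real property. Condition met.
  (c) The amount in controversy is USD 219,000, which meets the 5,000 dollars floor. The exception is not triggered, since the defendants reside as follows — Galloway Trading in Kelhaven, Lindqvist Mercantile in Dunhaven, Sable Jonquil in Ravstead — not all in Kelhaven. Satisfied.
  (d) Galloway Trading has its principal place of business in Kelhaven — that alternative is enough. Satisfied.
  → Every requirement is satisfied — jurisdiction.
The Provincial Court of Dunhaven:
  (a) Lindqvist Mercantile resides in Dunhaven — that alternative is enough. Met.
  (b) The claim is a consumer claim, not a tort claim, so this disjunct is met. Met.
  (c) The amount in controversy is $219,000, which meets the USD 217,500 floor, so one alternative holds. Condition met.
  (d) The corporate defendant(s) are organised in Kelhaven, Kelria, not Dunhaven; the operative events occurred in Kelria, not Dunhaven — every alternative fails. The proviso rescues it, though: every defendant has filed written consent. Satisfied.
  (e) The contract was executed in Kelria, not Dunhaven. Fails.
  → No jurisdiction.

the Circuit Court of Dunhaven; the Provincial Court of Kelhaven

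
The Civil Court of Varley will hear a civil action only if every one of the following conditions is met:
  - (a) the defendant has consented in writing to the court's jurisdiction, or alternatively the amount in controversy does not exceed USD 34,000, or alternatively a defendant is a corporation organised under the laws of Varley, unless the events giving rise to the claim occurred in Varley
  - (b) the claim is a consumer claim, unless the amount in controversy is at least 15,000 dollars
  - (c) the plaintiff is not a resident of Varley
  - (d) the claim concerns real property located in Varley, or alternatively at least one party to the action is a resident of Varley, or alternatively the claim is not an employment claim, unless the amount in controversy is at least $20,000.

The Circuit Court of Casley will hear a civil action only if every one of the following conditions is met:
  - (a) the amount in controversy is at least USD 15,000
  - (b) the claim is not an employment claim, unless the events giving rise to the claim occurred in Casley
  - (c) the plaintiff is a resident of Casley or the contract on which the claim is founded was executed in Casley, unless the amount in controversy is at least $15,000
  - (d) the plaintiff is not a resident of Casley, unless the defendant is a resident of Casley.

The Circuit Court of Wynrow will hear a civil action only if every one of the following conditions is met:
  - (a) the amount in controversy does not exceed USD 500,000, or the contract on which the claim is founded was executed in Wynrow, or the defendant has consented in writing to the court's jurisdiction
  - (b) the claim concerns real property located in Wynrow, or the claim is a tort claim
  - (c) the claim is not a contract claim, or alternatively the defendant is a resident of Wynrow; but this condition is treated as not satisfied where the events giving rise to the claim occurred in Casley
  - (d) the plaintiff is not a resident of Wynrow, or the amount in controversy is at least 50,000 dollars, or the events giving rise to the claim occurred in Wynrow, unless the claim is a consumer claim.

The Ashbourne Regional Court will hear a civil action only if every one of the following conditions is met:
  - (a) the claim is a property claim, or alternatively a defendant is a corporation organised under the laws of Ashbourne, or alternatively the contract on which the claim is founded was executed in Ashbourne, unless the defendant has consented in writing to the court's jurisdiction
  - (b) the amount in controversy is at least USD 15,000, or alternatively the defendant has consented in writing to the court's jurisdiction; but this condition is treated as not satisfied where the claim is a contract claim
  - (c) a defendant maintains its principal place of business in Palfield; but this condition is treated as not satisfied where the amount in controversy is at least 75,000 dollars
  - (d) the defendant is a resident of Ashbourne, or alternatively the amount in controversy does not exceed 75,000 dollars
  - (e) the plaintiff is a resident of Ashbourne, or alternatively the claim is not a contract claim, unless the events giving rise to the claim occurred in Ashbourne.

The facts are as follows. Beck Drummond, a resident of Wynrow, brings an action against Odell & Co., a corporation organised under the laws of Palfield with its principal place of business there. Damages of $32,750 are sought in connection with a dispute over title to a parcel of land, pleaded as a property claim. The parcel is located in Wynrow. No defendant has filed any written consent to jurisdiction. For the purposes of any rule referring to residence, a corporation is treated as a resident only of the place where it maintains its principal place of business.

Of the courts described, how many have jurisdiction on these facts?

The Civil Court of Varley:
  (a) The amount in controversy is 32,750 dollars, within the 34,000 dollars ceiling, so this disjunct is met. Satisfied.
  (b) The claim is a property claim, not a consumer claim. However, the amount in controversy is $32,750, which meets the USD 15,000 floor, so the 'unless' proviso supplies this condition. Condition met.
  (c) The plaintiff resides in Wynrow, which is not Varley. Condition met.
  (d) The claim is a property claim, not an employment claim, so this disjunct is met. Satisfied.
  → All conditions met; jurisdiction exists.
The Circuit Court of Casley:
  (a) The amount in controversy is USD 32,750, which meets the USD 15,000 floor. Condition met.
  (b) The claim is a property claim, not an employment claim. Condition met.
  (c) The plaintiff resides in Wynrow, not Casley; no contract (and hence no place of execution) is alleged — no alternative holds. However, the amount in controversy is USD 32,750, which meets the $15,000 floor, so the 'unless' proviso supplies this condition. Met.
  (d) The plaintiff resides in Wynrow, which is not Casley. Satisfied.
  → Every requirement is satisfied — jurisdiction.
The Circuit Court of Wynrow:
  (a) The amount in controversy is 32,750 dollars, within the USD 500,000 ceiling, which satisfies one of the alternatives. Satisfied.
  (b) The property lies in Wynrow, which satisfies one of the alternatives. Satisfied.
  (c) The claim is a property claim, not a contract claim, so this disjunct is met. And the carve-out is inapplicable — the operative events occurred in Wynrow, not Casley. Met.
  (d) The operative events occurred in Wynrow, so this disjunct is met. Met.
  → All conditions met; jurisdiction exists.
The Ashbourne Regional Court:
  (a) The claim is a property claim — that alternative is enough. Met.
  (b) The amount in controversy is 32,750 dollars, which meets the $15,000 floor — that alternative is enough. The exception is not triggered, since the claim is a property claim, not a contract claim. Satisfied.
  (c) Odell & Co. has its principal place of business in Palfield. The exception is not triggered, since the amount in controversy is 32,750 dollars, below the USD 75,000 floor. Condition met.
  (d) The amount in controversy is USD 32,750, within the 75,000 dollars ceiling, which satisfies one of the alternatives. Condition met.
  (e) The claim is a property claim, not a contract claim, so this disjunct is met. Satisfied.
  → All conditions met; jurisdiction exists.
Courts with jurisdiction: the Civil Court of Varley, the Circuit Court of Casley, the Circuit Court of Wynrow, the Ashbourne Regional Court — 4 in total.

4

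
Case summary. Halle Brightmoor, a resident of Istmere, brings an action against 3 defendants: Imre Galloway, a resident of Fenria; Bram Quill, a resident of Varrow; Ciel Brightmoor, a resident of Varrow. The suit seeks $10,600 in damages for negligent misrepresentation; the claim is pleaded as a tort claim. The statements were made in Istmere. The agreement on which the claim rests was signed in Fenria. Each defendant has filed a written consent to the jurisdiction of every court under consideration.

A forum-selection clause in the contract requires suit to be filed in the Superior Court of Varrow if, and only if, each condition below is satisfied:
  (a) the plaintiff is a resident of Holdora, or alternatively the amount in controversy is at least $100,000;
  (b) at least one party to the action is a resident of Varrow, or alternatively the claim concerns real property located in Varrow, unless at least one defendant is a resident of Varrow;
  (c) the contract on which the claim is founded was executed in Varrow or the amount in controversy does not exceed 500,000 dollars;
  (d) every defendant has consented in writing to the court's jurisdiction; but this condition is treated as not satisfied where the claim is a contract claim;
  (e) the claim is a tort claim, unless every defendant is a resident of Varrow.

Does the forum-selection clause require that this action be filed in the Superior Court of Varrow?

The Superior Court of Varrow:
  (a) The plaintiff resides in Istmere, not Holdora; the amount in controversy is USD 10,600, below the USD 100,000 floor — none of the alternatives is met. Not met.
  (b) Bram Quill resides in Varrow, which satisfies one of the alternatives. Satisfied.
  (c) The amount in controversy is USD 10,600, within the USD 500,000 ceiling, so one alternative holds. Condition met.
  (d) Every defendant has filed written consent. The exception is not triggered, since the claim is a tort claim, not a contract claim. Condition met.
  (e) The claim is a tort claim. Satisfied.
  → Forum clause is not triggered.

No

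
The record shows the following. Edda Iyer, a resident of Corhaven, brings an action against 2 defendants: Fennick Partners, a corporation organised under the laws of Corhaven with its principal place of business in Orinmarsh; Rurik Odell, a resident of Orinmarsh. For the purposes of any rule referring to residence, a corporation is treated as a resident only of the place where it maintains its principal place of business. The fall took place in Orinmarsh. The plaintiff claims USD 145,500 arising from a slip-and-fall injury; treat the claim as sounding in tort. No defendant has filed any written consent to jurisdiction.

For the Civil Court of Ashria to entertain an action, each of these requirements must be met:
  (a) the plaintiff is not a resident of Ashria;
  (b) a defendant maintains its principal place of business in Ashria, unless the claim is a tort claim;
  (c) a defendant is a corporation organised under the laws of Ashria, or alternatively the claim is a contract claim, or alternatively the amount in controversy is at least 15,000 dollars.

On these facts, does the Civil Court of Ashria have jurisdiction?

Yes

The Civil Court of Ashria:
  (a) The plaintiff resides in Corhaven, which is not Ashria. Met.
  (b) The corporate defendant(s) have their principal place of business in Orinmarsh, not Ashria. The proviso rescues it, though: the claim is a tort claim. Met.
  (c) The amount in controversy is USD 145,500, which meets the USD 15,000 floor — that alternative is enough. Condition met.
  → Jurisdiction lies.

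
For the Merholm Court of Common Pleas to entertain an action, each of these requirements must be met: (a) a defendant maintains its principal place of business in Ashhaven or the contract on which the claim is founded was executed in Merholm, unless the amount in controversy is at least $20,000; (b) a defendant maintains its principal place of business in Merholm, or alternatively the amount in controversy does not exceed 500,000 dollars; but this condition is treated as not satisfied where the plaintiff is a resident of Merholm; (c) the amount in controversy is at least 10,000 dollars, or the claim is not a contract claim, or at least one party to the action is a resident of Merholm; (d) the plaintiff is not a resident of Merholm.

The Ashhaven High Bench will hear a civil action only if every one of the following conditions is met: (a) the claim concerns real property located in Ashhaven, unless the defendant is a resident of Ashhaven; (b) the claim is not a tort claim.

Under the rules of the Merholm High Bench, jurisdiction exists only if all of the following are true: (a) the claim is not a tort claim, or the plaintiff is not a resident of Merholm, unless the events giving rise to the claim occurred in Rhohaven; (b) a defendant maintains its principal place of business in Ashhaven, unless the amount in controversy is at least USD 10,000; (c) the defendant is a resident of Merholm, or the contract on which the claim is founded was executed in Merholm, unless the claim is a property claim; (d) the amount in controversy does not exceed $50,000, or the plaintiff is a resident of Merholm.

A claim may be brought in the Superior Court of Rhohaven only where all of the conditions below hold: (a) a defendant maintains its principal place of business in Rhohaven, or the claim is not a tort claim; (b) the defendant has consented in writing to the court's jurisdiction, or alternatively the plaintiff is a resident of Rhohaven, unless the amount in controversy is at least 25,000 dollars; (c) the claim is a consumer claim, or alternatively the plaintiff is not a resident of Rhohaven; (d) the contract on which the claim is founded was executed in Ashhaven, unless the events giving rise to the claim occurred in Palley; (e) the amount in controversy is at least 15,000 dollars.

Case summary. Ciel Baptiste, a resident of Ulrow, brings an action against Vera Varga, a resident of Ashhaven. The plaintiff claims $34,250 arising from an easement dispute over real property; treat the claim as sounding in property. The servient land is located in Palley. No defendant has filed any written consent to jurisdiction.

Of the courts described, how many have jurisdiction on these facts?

4

The Merholm Court of Common Pleas:
  (a) No defendant is a corporation; no contract (and hence no place of execution) is alleged — no alternative holds. The proviso rescues it, though: the amount in controversy is 34,250 dollars, which meets the USD 20,000 floor. Met.
  (b) The amount in controversy is 34,250 dollars, within the 500,000 dollars ceiling, so this disjunct is met. And the carve-out is inapplicable — the plaintiff resides in Ulrow, not Merholm. Met.
  (c) The amount in controversy is USD 34,250, which meets the $10,000 floor, so this disjunct is met. Condition met.
  (d) The plaintiff resides in Ulrow, which is not Merholm. Condition met.
  → All conditions met; jurisdiction exists.
The Ashhaven High Bench:
  (a) The property lies in Palley, not Ashhaven. The proviso rescues it, though: the defendant resides in Ashhaven. Condition met.
  (b) The claim is a property claim, not a tort claim. Satisfied.
  → All conditions met; jurisdiction exists.
The Merholm High Bench:
  (a) The claim is a property claim, not a tort claim, so one alternative holds. Met.
  (b) No defendant is a corporation. The proviso rescues it, though: the amount in controversy is 34,250 dollars, which meets the 10,000 dollars floor. Satisfied.
  (c) The defendant resides in Ashhaven, not Merholm; no contract (and hence no place of execution) is alleged — every alternative fails. But the claim is a property claim, and the 'unless' clause therefore excuses the requirement. Met.
  (d) The amount in controversy is USD 34,250, within the USD 50,000 ceiling — that alternative is enough. Satisfied.
  → All conditions met; jurisdiction exists.
The Superior Court of Rhohaven:
  (a) The claim is a property claim, not a tort claim, which satisfies one of the alternatives. Met.
  (b) No such written consent has been filed; the plaintiff resides in Ulrow, not Rhohaven — no alternative holds. But the amount in controversy is 34,250 dollars, which meets the $25,000 floor, and the 'unless' clause therefore excuses the requirement. Met.
  (c) The plaintiff resides in Ulrow, which is not Rhohaven, so this disjunct is met. Met.
  (d) No contract (and hence no place of execution) is alleged. But the operative events occurred in Palley, and the 'unless' clause therefore excuses the requirement. Condition met.
  (e) The amount in controversy is USD 34,250, which meets the $15,000 floor. Met.
  → Every requirement is satisfied — jurisdiction.
Courts with jurisdiction: the Merholm Court of Common Pleas, the Ashhaven High Bench, the Merholm High Bench, the Superior Court of Rhohaven — 4 in total.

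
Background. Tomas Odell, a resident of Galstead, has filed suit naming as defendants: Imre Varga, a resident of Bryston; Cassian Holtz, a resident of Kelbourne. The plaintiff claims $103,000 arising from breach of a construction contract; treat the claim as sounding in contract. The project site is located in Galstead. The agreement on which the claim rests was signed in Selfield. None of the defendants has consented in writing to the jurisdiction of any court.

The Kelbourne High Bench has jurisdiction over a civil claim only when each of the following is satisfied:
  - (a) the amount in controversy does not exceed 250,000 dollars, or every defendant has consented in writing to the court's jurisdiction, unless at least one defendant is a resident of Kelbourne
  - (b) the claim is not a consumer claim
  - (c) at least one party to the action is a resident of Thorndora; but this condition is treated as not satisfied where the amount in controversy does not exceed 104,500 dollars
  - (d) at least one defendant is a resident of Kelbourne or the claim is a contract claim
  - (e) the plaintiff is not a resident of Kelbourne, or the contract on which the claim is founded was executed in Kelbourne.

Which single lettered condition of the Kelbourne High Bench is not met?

(c)

The Kelbourne High Bench:
  (a) The amount in controversy is 103,000 dollars, within the $250,000 ceiling, so this disjunct is met. Satisfied.
  (b) The claim is a contract claim, not a consumer claim. Condition met.
  (c) No party resides in Thorndora. Condition not met.
  (d) Cassian Holtz resides in Kelbourne, so this disjunct is met. Satisfied.
  (e) The plaintiff resides in Galstead, which is not Kelbourne — that alternative is enough. Satisfied.
Only condition (c) fails.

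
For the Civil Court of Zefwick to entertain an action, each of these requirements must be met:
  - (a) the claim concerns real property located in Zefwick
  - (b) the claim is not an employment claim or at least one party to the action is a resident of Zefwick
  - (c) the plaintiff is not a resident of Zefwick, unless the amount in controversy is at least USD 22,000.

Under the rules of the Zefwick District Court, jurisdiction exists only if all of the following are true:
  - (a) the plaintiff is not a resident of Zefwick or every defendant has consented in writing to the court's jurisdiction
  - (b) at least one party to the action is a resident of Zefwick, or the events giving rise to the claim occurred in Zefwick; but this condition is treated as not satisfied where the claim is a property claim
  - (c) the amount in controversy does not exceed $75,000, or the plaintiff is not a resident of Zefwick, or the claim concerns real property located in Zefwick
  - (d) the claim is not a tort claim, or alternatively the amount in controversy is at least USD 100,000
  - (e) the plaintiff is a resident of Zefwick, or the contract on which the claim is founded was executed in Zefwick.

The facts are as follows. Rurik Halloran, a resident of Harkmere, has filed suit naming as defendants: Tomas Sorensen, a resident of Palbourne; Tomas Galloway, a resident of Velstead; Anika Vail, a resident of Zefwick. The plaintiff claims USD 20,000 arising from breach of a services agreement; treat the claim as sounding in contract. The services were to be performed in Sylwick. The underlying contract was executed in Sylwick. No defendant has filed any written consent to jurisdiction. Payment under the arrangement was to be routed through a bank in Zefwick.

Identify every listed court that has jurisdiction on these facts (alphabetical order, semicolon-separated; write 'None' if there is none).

None

The Civil Court of Zefwick:
  (a) The claim does not concern real property. Fails.
  (b) The claim is a contract claim, not an employment claim, so one alternative holds. Satisfied.
  (c) The plaintiff resides in Harkmere, which is not Zefwick. Satisfied.
  → No jurisdiction.
The Zefwick District Court:
  (a) The plaintiff resides in Harkmere, which is not Zefwick — that alternative is enough. Condition met.
  (b) Anika Vail resides in Zefwick, which satisfies one of the alternatives. The exception is not triggered, since the claim is a contract claim, not a property claim. Satisfied.
  (c) The amount in controversy is $20,000, within the 75,000 dollars ceiling, which satisfies one of the alternatives. Satisfied.
  (d) The claim is a contract claim, not a tort claim, so one alternative holds. Satisfied.
  (e) The plaintiff resides in Harkmere, not Zefwick; the contract was executed in Sylwick, not Zefwick — none of the alternatives is met. Not met.
  → Not every requirement is met — no jurisdiction.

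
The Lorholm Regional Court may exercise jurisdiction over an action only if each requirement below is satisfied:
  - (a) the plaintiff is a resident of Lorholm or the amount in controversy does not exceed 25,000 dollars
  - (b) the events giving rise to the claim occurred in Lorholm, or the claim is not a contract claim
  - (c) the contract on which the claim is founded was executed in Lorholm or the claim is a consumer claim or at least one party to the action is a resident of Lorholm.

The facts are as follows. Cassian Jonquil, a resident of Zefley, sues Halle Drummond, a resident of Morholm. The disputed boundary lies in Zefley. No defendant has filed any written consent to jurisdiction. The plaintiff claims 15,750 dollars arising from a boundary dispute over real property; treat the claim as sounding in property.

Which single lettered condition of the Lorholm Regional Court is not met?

(c)

The Lorholm Regional Court:
  (a) The amount in controversy is $15,750, within the 25,000 dollars ceiling, which satisfies one of the alternatives. Satisfied.
  (b) The claim is a property claim, not a contract claim, which satisfies one of the alternatives. Condition met.
  (c) No contract (and hence no place of execution) is alleged; the claim is a property claim, not a consumer claim; no party resides in Lorholm — none of the alternatives is met. Not satisfied.
Only condition (c) fails.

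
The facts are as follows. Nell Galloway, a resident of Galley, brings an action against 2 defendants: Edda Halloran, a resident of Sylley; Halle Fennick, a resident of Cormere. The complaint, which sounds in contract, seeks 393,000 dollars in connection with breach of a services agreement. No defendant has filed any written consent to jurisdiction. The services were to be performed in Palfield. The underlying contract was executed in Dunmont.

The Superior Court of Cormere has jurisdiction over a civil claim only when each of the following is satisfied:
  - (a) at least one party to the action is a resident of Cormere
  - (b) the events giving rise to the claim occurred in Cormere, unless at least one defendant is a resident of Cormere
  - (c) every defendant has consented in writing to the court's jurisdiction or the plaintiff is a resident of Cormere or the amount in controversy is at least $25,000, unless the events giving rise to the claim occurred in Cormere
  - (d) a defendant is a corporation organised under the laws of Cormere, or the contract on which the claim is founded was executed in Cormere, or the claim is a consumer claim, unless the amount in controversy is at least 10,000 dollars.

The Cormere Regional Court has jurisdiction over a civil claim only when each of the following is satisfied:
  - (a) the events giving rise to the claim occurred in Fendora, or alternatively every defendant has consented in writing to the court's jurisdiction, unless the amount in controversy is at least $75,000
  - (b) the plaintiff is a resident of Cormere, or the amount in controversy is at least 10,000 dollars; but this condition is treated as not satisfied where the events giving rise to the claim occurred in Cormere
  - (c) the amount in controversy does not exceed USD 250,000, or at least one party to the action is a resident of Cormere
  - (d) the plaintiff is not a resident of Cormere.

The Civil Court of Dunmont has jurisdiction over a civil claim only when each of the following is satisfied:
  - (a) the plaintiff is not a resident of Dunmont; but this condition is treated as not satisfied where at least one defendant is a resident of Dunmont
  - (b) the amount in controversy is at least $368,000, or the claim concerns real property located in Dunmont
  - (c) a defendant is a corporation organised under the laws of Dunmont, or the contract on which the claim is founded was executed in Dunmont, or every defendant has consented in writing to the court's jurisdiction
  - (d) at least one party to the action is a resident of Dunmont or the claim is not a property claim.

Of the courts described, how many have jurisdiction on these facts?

The Superior Court of Cormere:
  (a) Halle Fennick resides in Cormere. Satisfied.
  (b) The operative events occurred in Palfield, not Cormere. But Halle Fennick resides in Cormere, and the 'unless' clause therefore excuses the requirement. Satisfied.
  (c) The amount in controversy is 393,000 dollars, which meets the $25,000 floor, so one alternative holds. Satisfied.
  (d) No defendant is a corporation; the contract was executed in Dunmont, not Cormere; the claim is a contract claim, not a consumer claim — none of the alternatives is met. The proviso rescues it, though: the amount in controversy is 393,000 dollars, which meets the USD 10,000 floor. Satisfied.
  → Every requirement is satisfied — jurisdiction.
The Cormere Regional Court:
  (a) The operative events occurred in Palfield, not Fendora; no such written consent has been filed — every alternative fails. The proviso rescues it, though: the amount in controversy is $393,000, which meets the 75,000 dollars floor. Satisfied.
  (b) The amount in controversy is 393,000 dollars, which meets the $10,000 floor, so one alternative holds. And the carve-out is inapplicable — the operative events occurred in Palfield, not Cormere. Satisfied.
  (c) Halle Fennick resides in Cormere, so this disjunct is met. Condition met.
  (d) The plaintiff resides in Galley, which is not Cormere. Condition met.
  → All conditions met; jurisdiction exists.
The Civil Court of Dunmont:
  (a) The plaintiff resides in Galley, which is not Dunmont. The exception is not triggered, since no defendant resides in Dunmont (they reside in Sylley, Cormere). Condition met.
  (b) The amount in controversy is $393,000, which meets the 368,000 dollars floor, so one alternative holds. Met.
  (c) The contract was executed in Dunmont, which satisfies one of the alternatives. Satisfied.
  (d) The claim is a contract claim, not a property claim, which satisfies one of the alternatives. Condition met.
  → Jurisdiction lies.
Courts with jurisdiction: the Superior Court of Cormere, the Cormere Regional Court, the Civil Court of Dunmont — 3 in total.

3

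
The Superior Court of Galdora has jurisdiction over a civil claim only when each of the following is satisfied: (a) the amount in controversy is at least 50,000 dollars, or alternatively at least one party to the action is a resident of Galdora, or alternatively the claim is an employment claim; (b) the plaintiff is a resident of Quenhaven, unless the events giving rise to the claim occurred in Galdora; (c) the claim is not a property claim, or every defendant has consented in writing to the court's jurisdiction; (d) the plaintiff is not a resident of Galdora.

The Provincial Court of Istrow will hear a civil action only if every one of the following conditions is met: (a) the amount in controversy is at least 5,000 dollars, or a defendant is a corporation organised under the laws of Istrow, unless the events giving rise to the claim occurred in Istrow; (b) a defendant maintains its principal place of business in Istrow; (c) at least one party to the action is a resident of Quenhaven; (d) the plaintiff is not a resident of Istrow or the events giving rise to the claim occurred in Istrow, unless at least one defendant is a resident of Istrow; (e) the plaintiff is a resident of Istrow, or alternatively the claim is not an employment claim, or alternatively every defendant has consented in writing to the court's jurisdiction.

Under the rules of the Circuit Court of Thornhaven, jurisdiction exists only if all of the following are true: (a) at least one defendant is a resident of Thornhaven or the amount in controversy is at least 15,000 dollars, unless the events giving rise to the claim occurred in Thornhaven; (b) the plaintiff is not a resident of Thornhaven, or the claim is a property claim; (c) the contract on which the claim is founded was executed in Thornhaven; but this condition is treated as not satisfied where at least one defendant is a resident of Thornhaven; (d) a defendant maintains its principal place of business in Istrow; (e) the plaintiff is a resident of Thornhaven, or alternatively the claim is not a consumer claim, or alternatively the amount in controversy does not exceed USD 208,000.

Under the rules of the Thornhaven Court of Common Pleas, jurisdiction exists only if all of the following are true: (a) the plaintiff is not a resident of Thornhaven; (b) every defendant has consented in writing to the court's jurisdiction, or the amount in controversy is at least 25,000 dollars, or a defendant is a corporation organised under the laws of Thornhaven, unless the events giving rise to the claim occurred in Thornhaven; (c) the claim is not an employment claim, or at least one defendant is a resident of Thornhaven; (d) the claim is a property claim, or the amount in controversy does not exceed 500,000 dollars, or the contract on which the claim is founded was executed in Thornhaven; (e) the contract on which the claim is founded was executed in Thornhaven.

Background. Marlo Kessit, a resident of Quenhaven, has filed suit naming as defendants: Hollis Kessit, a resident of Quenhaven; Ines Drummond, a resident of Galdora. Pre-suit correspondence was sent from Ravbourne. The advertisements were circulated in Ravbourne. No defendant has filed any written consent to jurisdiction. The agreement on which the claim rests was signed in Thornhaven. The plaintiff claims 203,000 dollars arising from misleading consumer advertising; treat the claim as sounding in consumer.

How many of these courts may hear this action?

The Superior Court of Galdora:
  (a) The amount in controversy is USD 203,000, which meets the USD 50,000 floor — that alternative is enough. Met.
  (b) The plaintiff resides in Quenhaven. Met.
  (c) The claim is a consumer claim, not a property claim, which satisfies one of the alternatives. Satisfied.
  (d) The plaintiff resides in Quenhaven, which is not Galdora. Met.
  → The court has jurisdiction.
The Provincial Court of Istrow:
  (a) The amount in controversy is 203,000 dollars, which meets the USD 5,000 floor, which satisfies one of the alternatives. Condition met.
  (b) No defendant is a corporation. Fails.
  (c) Marlo Kessit resides in Quenhaven. Condition met.
  (d) The plaintiff resides in Quenhaven, which is not Istrow — that alternative is enough. Met.
  (e) The claim is a consumer claim, not an employment claim, so this disjunct is met. Condition met.
  → At least one condition fails; no jurisdiction.
The Circuit Court of Thornhaven:
  (a) The amount in controversy is $203,000, which meets the $15,000 floor, which satisfies one of the alternatives. Condition met.
  (b) The plaintiff resides in Quenhaven, which is not Thornhaven, which satisfies one of the alternatives. Met.
  (c) The contract was executed in Thornhaven. The carve-out does not apply: no defendant resides in Thornhaven (they reside in Quenhaven, Galdora). Met.
  (d) No defendant is a corporation. Fails.
  (e) The amount in controversy is $203,000, within the $208,000 ceiling — that alternative is enough. Met.
  → At least one condition fails; no jurisdiction.
The Thornhaven Court of Common Pleas:
  (a) The plaintiff resides in Quenhaven, which is not Thornhaven. Met.
  (b) The amount in controversy is 203,000 dollars, which meets the 25,000 dollars floor, which satisfies one of the alternatives. Met.
  (c) The claim is a consumer claim, not an employment claim, so this disjunct is met. Condition met.
  (d) The amount in controversy is USD 203,000, within the 500,000 dollars ceiling — that alternative is enough. Met.
  (e) The contract was executed in Thornhaven. Met.
  → Every requirement is satisfied — jurisdiction.
Courts with jurisdiction: the Superior Court of Galdora, the Thornhaven Court of Common Pleas — 2 in total.

2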